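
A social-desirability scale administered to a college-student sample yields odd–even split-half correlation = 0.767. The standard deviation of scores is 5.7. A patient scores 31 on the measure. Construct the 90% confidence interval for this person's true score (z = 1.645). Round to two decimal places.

r_full = 2·0.767 / (1 + 0.767) ≃ 0.8681
The standard error of measurement is 5.7000·√(1 − 0.8681) ≃ 5.7000·0.3631 ≃ 2.0698.
Margin = 1.645 · 2.0698 ≃ 3.4049
90% CI: 31 ± 3.4049 = [27.5951, 34.4049]

[27.60, 34.40]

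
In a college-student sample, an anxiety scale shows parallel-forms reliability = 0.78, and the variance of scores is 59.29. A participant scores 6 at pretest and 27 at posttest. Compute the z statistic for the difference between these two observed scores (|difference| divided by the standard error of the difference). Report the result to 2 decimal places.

4.11

SD = √59.29 ≈ 7.7000
The standard error of measurement is 7.7000*√(1 − 0.7800) ≈ 7.7000*0.4690 ≈ 3.6116.
Standard error of the difference = 3.6116·√2 ≈ 5.1076
z = 21 / 5.1076 ≈ 4.1115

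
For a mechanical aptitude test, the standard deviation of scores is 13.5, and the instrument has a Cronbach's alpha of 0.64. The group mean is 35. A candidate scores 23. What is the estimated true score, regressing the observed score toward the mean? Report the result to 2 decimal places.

T̂ = r·X + (1 − r)·M = 0.6400·23 + 0.3600·35 = 14.7200 + 12.6000 ≈ 27.3200

27.32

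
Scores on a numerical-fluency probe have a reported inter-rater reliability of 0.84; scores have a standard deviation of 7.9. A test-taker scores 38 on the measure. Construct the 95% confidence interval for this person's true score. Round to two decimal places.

SEM = 7.9000*√(1 − 0.8400) ≃ 3.1600
1.96 * SEM ≃ 6.1936
95% CI: 38 ± 6.1936 = [31.8064, 44.1936]

[31.81, 44.19]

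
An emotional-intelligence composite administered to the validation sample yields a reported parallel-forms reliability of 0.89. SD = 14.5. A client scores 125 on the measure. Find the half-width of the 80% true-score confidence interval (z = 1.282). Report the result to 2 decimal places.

6.17

SEM = 14.500×√(1 − 0.890) ≈ 4.809
1.282 × SEM ≈ 6.165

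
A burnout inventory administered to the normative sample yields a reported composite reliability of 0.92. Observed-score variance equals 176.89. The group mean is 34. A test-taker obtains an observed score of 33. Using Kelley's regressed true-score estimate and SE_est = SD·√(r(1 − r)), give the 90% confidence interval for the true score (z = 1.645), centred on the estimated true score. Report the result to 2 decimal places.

[27.14, 39.02]

σ = 176.89^(1/2) = 13.30000
T̂ = 0.92000(33) + 0.08000(34) ≈ 33.08000
SE_est = SD * √(r(1 − r)) = 13.30000 * √0.07360 ≈ 13.30000 * 0.27129 ≈ 3.60820
CI = 33.08000 ± 1.645 * 3.60820 → [27.14451, 39.01549]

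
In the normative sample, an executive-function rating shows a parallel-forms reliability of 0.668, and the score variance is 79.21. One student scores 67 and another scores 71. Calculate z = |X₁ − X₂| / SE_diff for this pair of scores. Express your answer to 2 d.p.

σ = 79.21^(1/2) = 8.9000
The standard error of measurement is 8.9000*√(1 − 0.6680) ≈ 8.9000*0.5762 ≈ 5.1281.
SE_diff = SEM * √2 ≈ 5.1281 * 1.4142 ≈ 7.2523
z = 4 / 7.2523 ≈ 0.5516

0.55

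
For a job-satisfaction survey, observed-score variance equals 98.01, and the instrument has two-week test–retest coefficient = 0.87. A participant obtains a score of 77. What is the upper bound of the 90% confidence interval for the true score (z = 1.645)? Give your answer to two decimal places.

82.87

SD = √98.01 ≈ 9.90000
SEM = 9.90000×√(1 − 0.87000) ≈ 3.56950
Margin = 1.645 × 3.56950 ≈ 5.87182
Upper limit = 77 + 5.87182 ≈ 82.87182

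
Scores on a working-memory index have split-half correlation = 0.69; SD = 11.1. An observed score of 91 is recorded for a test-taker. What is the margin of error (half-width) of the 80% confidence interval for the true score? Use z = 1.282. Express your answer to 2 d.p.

6.09

Spearman-Brown: r = 2(0.69) / (1 + 0.69) = 1.38000 / 1.69000 ≈ 0.81657
SEM = 11.10000 · √(1 − 0.81657) = 11.10000 · √0.18343 ≈ 11.10000 · 0.42829 ≈ 4.75401
Margin = 1.282 · 4.75401 ≈ 6.09465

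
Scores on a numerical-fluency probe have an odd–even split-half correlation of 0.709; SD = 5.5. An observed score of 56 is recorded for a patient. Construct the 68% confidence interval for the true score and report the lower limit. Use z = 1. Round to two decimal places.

53.73

r_full = 2·0.709 / (1 + 0.709) ≃ 0.830
SEM = 5.500*√(1 − 0.830) ≃ 2.270
1 * SEM ≃ 2.270
Lower limit = 56 − 2.270 ≃ 53.730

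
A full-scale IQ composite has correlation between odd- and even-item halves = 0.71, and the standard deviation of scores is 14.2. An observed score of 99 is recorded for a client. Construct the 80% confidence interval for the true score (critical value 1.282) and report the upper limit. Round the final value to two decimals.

106.50

Full-length reliability (Spearman-Brown) = 2(0.71)/(1+0.71) ≈ 0.830
SEM = 14.200×√(1 − 0.830) ≈ 5.848
1.282 × SEM ≈ 7.497
Upper bound: 99 + 7.497 = 106.497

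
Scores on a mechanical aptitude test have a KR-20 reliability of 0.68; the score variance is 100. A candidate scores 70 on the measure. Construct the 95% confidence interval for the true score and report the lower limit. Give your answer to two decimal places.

58.91

SD = √100 = 10.00000
SEM = 10.00000×√(1 − 0.68000) ≈ 5.65685
1.96 × SEM ≈ 11.08743
Lower bound: 70 − 11.08743 = 58.91257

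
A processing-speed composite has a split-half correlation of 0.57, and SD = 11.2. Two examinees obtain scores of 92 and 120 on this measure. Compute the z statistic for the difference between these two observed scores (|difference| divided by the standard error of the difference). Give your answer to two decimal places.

r_full = 2·0.57 / (1 + 0.57) ≈ 0.72611
SEM = 11.20000 * √(1 − 0.72611) = 11.20000 * √0.27389 ≈ 11.20000 * 0.52334 ≈ 5.86141
SE_diff = √2 * SEM ≈ 8.28929
z = 28 / 8.28929 ≈ 3.37785

3.38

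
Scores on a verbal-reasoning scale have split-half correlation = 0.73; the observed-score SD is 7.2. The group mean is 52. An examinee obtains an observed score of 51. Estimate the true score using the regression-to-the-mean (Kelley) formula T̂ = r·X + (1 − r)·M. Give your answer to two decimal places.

51.16

Spearman-Brown: r = 2(0.73) / (1 + 0.73) = 1.460 / 1.730 ≈ 0.844
T̂ = r·X + (1 − r)·M = 0.844×51 + 0.156×52 ≈ 43.040 + 8.116 ≈ 51.156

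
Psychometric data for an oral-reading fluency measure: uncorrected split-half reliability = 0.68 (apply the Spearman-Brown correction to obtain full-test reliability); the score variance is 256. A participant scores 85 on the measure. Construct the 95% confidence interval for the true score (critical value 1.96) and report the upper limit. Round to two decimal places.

98.69

SD = √256 ≈ 16.00000
Full-length reliability (Spearman-Brown) = 2(0.68)/(1+0.68) ≈ 0.80952
SEM = 16.00000·√(1 − 0.80952) ≈ 6.98297
Margin = 1.96 · 6.98297 ≈ 13.68663
Upper bound: 85 + 13.68663 = 98.68663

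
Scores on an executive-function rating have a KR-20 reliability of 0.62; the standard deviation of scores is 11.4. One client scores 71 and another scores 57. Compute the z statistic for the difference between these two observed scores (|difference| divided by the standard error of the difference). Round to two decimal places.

1.41

The standard error of measurement is 11.40000·√(1 − 0.62000) ≈ 11.40000·0.61644 ≈ 7.02743.
SE_diff = SEM · √2 ≈ 7.02743 · 1.41421 ≈ 9.93829
z = |71 − 57| / 9.93829 = 14 / 9.93829 ≈ 1.40869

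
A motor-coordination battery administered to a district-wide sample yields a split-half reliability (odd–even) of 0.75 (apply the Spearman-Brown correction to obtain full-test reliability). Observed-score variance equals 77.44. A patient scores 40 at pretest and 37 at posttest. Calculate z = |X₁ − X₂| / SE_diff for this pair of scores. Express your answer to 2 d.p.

0.64

SD = √77.44 ≈ 8.80000
Spearman-Brown: r = 2(0.75) / (1 + 0.75) = 1.50000 / 1.75000 ≈ 0.85714
SEM = 8.80000 · √(1 − 0.85714) = 8.80000 · √0.14286 ≈ 8.80000 · 0.37796 ≈ 3.32609
Standard error of the difference = 3.32609·√2 ≈ 4.70380
z = 3 / 4.70380 ≈ 0.63778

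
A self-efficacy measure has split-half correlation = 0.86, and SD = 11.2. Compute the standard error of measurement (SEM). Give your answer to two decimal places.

3.07

r_full = 2·0.86 / (1 + 0.86) ≃ 0.925
SEM = 11.200 * √(1 − 0.925) = 11.200 * √0.075 ≃ 11.200 * 0.274 ≃ 3.073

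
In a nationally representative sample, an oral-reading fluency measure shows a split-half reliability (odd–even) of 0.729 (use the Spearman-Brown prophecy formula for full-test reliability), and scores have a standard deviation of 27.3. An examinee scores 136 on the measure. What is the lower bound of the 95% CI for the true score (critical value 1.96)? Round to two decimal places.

114.82

Full-length reliability (Spearman-Brown) = 2(0.729)/(1+0.729) ≃ 0.8433
SEM = 27.3000×√(1 − 0.8433) ≃ 10.8081
1.96 × SEM ≃ 21.1839
Lower limit = 136 − 21.1839 ≃ 114.8161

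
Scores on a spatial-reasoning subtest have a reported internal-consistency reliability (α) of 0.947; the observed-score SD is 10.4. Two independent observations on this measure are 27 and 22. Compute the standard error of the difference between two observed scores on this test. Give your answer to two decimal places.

3.39

SEM = 10.40000 · √(1 − 0.94700) = 10.40000 · √0.05300 ≃ 10.40000 · 0.23022 ≃ 2.39426
Standard error of the difference = 2.39426·√2 ≃ 3.38599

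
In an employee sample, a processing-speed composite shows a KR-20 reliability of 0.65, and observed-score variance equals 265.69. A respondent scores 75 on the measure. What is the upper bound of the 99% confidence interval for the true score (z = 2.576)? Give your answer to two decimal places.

99.84

SD = √265.69 = 16.3000
SEM = 16.3000 * √(1 − 0.6500) = 16.3000 * √0.3500 ≈ 16.3000 * 0.5916 ≈ 9.6432
2.576 * SEM ≈ 24.8409
Upper bound: 75 + 24.8409 = 99.8409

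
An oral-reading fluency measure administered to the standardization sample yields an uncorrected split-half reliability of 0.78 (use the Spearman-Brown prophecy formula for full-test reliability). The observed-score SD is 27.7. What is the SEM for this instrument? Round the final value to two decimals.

Full-length reliability (Spearman-Brown) = 2(0.78)/(1+0.78) ≈ 0.87640
The standard error of measurement is 27.70000*√(1 − 0.87640) ≈ 27.70000*0.35156 ≈ 9.73825.

9.74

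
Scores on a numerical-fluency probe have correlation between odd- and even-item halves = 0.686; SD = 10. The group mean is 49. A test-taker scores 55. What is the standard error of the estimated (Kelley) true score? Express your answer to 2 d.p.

3.89

r_full = 2·0.686 / (1 + 0.686) ≃ 0.814
SE_est = SD * √(r(1 − r)) = 10.000 * √0.152 ≃ 10.000 * 0.389 ≃ 3.893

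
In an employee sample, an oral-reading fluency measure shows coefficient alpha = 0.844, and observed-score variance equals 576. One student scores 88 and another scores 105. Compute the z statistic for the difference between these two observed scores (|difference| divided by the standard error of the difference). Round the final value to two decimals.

SD = √576 = 24.000
SEM = 24.000 * √(1 − 0.844) = 24.000 * √0.156 ≈ 24.000 * 0.395 ≈ 9.479
SE_diff = SEM * √2 ≈ 9.479 * 1.414 ≈ 13.406
z = 17 / 13.406 ≈ 1.268

1.27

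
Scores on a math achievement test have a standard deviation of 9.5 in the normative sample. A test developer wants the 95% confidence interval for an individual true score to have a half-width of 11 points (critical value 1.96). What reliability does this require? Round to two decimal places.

SEM needed = half-width / z = 11/1.96 ≈ 5.61224
Required reliability = 1 − (SEM/SD)² = 1 − 0.34900 ≈ 0.65100

0.65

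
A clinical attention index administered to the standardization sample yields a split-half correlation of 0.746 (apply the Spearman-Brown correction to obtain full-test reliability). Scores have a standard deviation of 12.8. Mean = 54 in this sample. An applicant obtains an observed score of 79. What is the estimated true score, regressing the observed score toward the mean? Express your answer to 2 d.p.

Spearman-Brown: r = 2(0.746) / (1 + 0.746) = 1.4920 / 1.7460 ≈ 0.8545
T̂ = r·X + (1 − r)·M = 0.8545×79 + 0.1455×54 ≈ 67.5074 + 7.8557 ≈ 75.3631

75.36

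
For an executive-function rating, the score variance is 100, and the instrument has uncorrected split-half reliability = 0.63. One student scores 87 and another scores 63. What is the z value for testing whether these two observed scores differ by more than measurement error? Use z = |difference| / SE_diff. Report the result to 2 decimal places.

3.56

SD = √100 ≃ 10.0000
r_full = 2·0.63 / (1 + 0.63) ≃ 0.7730
SEM = 10.0000 · √(1 − 0.7730) = 10.0000 · √0.2270 ≃ 10.0000 · 0.4764 ≃ 4.7644
SE_diff = √2 · SEM ≃ 6.7379
z = |87 − 63| / 6.7379 = 24 / 6.7379 ≃ 3.5620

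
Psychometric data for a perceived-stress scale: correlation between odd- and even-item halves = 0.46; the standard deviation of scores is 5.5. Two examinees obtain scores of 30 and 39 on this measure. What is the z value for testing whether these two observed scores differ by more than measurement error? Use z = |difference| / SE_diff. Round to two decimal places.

1.90

Spearman-Brown: r = 2(0.46) / (1 + 0.46) = 0.92000 / 1.46000 ≈ 0.63014
SEM = 5.50000 · √(1 − 0.63014) = 5.50000 · √0.36986 ≈ 5.50000 · 0.60816 ≈ 3.34490
SE_diff = √2 · SEM ≈ 4.73040
z = |30 − 39| / 4.73040 = 9 / 4.73040 ≈ 1.90259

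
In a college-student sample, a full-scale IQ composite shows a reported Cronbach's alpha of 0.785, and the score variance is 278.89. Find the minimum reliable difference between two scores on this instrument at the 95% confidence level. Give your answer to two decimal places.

21.46

SD = √278.89 = 16.70000
SEM = 16.70000 × √(1 − 0.78500) = 16.70000 × √0.21500 ≈ 16.70000 × 0.46368 ≈ 7.74347
SE_diff = SEM × √2 ≈ 7.74347 × 1.41421 ≈ 10.95092
Minimum reliable difference = 1.96 × SE_diff ≈ 1.96 × 10.95092 ≈ 21.46381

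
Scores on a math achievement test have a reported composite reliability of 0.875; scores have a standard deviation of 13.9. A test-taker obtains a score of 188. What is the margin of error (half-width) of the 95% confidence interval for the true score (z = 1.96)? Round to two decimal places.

9.63

The standard error of measurement is 13.90000·√(1 − 0.87500) ≈ 13.90000·0.35355 ≈ 4.91439.
1.96 · SEM ≈ 9.63221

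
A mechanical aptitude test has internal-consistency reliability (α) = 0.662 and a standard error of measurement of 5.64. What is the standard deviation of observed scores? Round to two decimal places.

9.70

SD = SEM / √(1 − r) = 5.64 / √0.33800 ≈ 5.64 / 0.58138 ≈ 9.70109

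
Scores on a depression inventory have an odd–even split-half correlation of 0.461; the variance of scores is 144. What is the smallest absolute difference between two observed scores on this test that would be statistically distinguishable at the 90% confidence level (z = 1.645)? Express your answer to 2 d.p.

16.96

σ = 144^(1/2) = 12.000
Spearman-Brown: r = 2(0.461) / (1 + 0.461) = 0.922 / 1.461 ≈ 0.631
SEM = 12.000 × √(1 − 0.631) = 12.000 × √0.369 ≈ 12.000 × 0.607 ≈ 7.289
SE_diff = √2 × SEM ≈ 10.308
Minimum reliable difference = 1.645 × SE_diff ≈ 1.645 × 10.308 ≈ 16.956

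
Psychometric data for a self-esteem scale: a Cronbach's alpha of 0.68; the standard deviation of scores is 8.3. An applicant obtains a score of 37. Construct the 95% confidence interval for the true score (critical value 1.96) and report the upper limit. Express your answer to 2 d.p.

SEM = 8.300 · √(1 − 0.680) = 8.300 · √0.320 ≈ 8.300 · 0.566 ≈ 4.695
Margin = 1.96 · 4.695 ≈ 9.203
Upper limit = 37 + 9.203 ≈ 46.203

46.20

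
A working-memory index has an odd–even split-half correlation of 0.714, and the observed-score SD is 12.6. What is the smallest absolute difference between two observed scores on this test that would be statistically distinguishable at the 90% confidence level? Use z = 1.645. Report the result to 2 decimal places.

11.97

Full-length reliability (Spearman-Brown) = 2(0.714)/(1+0.714) ≈ 0.83314
SEM = 12.60000 × √(1 − 0.83314) = 12.60000 × √0.16686 ≈ 12.60000 × 0.40849 ≈ 5.14693
SE_diff = √2 × SEM ≈ 7.27886
Smallest detectable difference = 1.645×7.27886 ≈ 11.97372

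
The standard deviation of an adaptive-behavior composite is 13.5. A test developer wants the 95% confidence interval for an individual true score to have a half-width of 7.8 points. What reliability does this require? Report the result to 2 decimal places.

0.91

SEM needed = half-width / z = 7.8/1.96 ≈ 3.9796
Required reliability = 1 − (SEM/SD)² = 1 − 0.0869 ≈ 0.9131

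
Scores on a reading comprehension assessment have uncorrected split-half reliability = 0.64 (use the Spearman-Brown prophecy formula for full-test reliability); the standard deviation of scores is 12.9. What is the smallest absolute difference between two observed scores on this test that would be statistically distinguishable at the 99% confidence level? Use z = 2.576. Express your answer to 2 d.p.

r_full = 2·0.64 / (1 + 0.64) ≃ 0.78049
SEM = 12.90000 × √(1 − 0.78049) = 12.90000 × √0.21951 ≃ 12.90000 × 0.46852 ≃ 6.04392
Standard error of the difference = 6.04392·√2 ≃ 8.54740
Minimum reliable difference = 2.576 × SE_diff ≃ 2.576 × 8.54740 ≃ 22.01810

22.02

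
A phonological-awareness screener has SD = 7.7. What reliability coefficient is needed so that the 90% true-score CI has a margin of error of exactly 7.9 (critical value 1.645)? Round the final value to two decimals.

0.61

Required SEM = 7.9 / 1.645 ≈ 4.802
Required reliability = 1 − (SEM/SD)² = 1 − 0.389 ≈ 0.611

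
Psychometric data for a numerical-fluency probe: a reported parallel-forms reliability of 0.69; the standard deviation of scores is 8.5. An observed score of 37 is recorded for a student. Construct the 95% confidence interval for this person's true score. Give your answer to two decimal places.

[27.72, 46.28]

SEM = 8.5000×√(1 − 0.6900) ≈ 4.7326
Margin = 1.96 × 4.7326 ≈ 9.2759
95% CI: 37 ± 9.2759 = [27.7241, 46.2759]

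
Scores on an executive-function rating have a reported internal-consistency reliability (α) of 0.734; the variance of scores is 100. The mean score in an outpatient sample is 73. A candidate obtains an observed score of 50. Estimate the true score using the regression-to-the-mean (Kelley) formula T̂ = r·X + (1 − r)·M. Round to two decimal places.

56.12

Estimated true score = 0.7340×50 + (1 − 0.7340)×73 ≃ 56.1180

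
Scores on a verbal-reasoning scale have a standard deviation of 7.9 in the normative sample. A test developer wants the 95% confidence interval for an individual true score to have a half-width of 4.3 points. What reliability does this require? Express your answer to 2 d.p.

SEM needed = half-width / z = 4.3/1.96 ≈ 2.1939
r = 1 − (2.1939/7.9)² ≈ 1 − 0.0771 ≈ 0.9229

0.92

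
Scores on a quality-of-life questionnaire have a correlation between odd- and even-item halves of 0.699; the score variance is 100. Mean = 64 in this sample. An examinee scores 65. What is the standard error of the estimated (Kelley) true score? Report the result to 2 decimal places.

3.82

σ = 100^(1/2) = 10.00000
r_full = 2·0.699 / (1 + 0.699) ≃ 0.82284
SE_est = SD * √(r(1 − r)) = 10.00000 * √0.14578 ≃ 10.00000 * 0.38181 ≃ 3.81807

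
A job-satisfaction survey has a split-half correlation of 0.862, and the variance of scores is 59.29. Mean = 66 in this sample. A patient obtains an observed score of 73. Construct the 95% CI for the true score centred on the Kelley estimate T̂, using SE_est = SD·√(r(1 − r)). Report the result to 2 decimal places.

σ = 59.29^(1/2) = 7.7000
r_full = 2·0.862 / (1 + 0.862) ≈ 0.9259
T̂ = 0.9259(73) + 0.0741(66) ≈ 72.4812
SE_est = 7.7000*√(0.9259*0.0741) ≈ 2.0171
95% CI: 72.4812 ± 3.9534 ≈ (68.5278, 76.4346)

[68.53, 76.43]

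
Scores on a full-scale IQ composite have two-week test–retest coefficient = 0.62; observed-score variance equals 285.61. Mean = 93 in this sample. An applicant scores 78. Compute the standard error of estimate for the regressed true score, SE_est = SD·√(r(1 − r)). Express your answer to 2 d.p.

SD = √285.61 ≈ 16.900
SE_est = SD · √(r(1 − r)) = 16.900 · √0.236 ≈ 16.900 · 0.485 ≈ 8.203

8.20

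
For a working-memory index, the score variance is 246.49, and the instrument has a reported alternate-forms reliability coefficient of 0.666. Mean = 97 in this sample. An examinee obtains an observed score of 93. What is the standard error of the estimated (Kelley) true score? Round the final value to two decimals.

7.40

SD = √246.49 ≃ 15.7000
SE_est = 15.7000·√(0.6660·0.3340) ≃ 7.4047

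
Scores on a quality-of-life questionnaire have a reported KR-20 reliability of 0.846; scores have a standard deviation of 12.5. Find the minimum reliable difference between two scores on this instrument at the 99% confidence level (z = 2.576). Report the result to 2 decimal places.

17.87

SEM = 12.5000 × √(1 − 0.8460) = 12.5000 × √0.1540 ≈ 12.5000 × 0.3924 ≈ 4.9054
SE_diff = √2 × SEM ≈ 6.9372
Smallest detectable difference = 2.576×6.9372 ≈ 17.8703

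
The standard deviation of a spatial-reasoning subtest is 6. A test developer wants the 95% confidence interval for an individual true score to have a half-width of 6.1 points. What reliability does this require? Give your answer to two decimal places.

0.73

SEM needed = half-width / z = 6.1/1.96 ≈ 3.11224
Required reliability = 1 − (SEM/SD)² = 1 − 0.26906 ≈ 0.73094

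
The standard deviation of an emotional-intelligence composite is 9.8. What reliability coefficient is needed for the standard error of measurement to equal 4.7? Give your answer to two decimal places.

r = 1 − (SEM / SD)² = 1 − (4.7000 / 9.8)² ≈ 1 − 0.2300 ≈ 0.7700

0.77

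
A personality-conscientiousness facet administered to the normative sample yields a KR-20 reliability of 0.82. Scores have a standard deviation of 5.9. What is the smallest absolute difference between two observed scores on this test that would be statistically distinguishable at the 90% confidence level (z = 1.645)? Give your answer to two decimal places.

5.82

SEM = 5.9000·√(1 − 0.8200) ≈ 2.5032
Standard error of the difference = 2.5032·√2 ≈ 3.5400
Smallest detectable difference = 1.645·3.5400 ≈ 5.8233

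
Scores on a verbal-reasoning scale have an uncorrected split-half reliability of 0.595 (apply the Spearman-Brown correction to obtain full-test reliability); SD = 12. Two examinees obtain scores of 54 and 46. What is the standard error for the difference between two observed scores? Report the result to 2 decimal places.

8.55

Spearman-Brown: r = 2(0.595) / (1 + 0.595) = 1.190 / 1.595 ≈ 0.746
The standard error of measurement is 12.000*√(1 − 0.746) ≈ 12.000*0.504 ≈ 6.047.
Standard error of the difference = 6.047·√2 ≈ 8.552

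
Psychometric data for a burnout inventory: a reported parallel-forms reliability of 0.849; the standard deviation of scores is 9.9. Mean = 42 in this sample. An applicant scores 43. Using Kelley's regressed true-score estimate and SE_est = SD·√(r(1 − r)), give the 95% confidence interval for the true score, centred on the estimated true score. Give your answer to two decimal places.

[35.90, 49.80]

T̂ = r·X + (1 − r)·M = 0.84900·43 + 0.15100·42 = 36.50700 + 6.34200 ≃ 42.84900
SE_est = SD · √(r(1 − r)) = 9.90000 · √0.12820 ≃ 9.90000 · 0.35805 ≃ 3.54468
95% CI: 42.84900 ± 6.94758 ≃ (35.90142, 49.79658)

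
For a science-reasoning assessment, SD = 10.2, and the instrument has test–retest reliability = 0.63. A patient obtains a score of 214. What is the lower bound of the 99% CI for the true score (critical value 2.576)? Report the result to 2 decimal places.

198.02

The standard error of measurement is 10.2000*√(1 − 0.6300) ≈ 10.2000*0.6083 ≈ 6.2044.
2.576 * SEM ≈ 15.9826
Lower limit = 214 − 15.9826 ≈ 198.0174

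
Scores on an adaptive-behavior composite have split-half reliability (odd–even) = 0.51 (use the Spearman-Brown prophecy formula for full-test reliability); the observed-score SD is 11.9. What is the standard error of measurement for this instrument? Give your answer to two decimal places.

Full-length reliability (Spearman-Brown) = 2(0.51)/(1+0.51) ≈ 0.6755
SEM = 11.9000 × √(1 − 0.6755) = 11.9000 × √0.3245 ≈ 11.9000 × 0.5697 ≈ 6.7789

6.78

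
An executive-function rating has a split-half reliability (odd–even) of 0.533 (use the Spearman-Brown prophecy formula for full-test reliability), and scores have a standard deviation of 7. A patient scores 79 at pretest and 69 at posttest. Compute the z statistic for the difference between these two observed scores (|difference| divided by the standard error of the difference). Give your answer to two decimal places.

r_full = 2·0.533 / (1 + 0.533) ≈ 0.695
SEM = 7.000 * √(1 − 0.695) = 7.000 * √0.305 ≈ 7.000 * 0.552 ≈ 3.864
SE_diff = √2 * SEM ≈ 5.464
z = |79 − 69| / 5.464 = 10 / 5.464 ≈ 1.830

1.83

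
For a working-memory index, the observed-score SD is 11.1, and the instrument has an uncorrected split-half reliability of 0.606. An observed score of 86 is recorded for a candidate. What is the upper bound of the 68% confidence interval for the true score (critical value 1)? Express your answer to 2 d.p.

91.50

Full-length reliability (Spearman-Brown) = 2(0.606)/(1+0.606) ≈ 0.7547
SEM = 11.1000 × √(1 − 0.7547) = 11.1000 × √0.2453 ≈ 11.1000 × 0.4953 ≈ 5.4979
1 × SEM ≈ 5.4979
Upper bound: 86 + 5.4979 = 91.4979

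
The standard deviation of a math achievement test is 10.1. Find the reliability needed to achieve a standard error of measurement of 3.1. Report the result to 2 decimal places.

Required reliability = 1 − (SEM/SD)² = 1 − 0.094 ≈ 0.906

0.91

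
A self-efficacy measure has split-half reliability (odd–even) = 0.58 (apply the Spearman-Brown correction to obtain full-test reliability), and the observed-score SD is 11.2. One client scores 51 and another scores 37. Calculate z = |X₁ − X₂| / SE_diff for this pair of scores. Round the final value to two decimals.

1.71

r_full = 2·0.58 / (1 + 0.58) ≈ 0.734
The standard error of measurement is 11.200×√(1 − 0.734) ≈ 11.200×0.516 ≈ 5.774.
SE_diff = √2 × SEM ≈ 8.166
z = |51 − 37| / 8.166 = 14 / 8.166 ≈ 1.714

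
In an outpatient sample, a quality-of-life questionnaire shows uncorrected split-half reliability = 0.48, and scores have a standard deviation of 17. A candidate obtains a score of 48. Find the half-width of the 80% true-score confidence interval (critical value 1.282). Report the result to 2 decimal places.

12.92

Spearman-Brown: r = 2(0.48) / (1 + 0.48) = 0.9600 / 1.4800 ≈ 0.6486
SEM = 17.0000*√(1 − 0.6486) ≈ 10.0767
Half-width = 1.282*10.0767 ≈ 12.9184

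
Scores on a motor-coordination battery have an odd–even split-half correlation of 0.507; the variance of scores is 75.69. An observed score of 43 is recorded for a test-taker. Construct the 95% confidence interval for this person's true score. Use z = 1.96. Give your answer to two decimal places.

[33.25, 52.75]

SD = √75.69 ≈ 8.7000
Full-length reliability (Spearman-Brown) = 2(0.507)/(1+0.507) ≈ 0.6729
The standard error of measurement is 8.7000*√(1 − 0.6729) ≈ 8.7000*0.5720 ≈ 4.9761.
Half-width = 1.96*4.9761 ≈ 9.7531
95% CI: 43 ± 9.7531 = [33.2469, 52.7531]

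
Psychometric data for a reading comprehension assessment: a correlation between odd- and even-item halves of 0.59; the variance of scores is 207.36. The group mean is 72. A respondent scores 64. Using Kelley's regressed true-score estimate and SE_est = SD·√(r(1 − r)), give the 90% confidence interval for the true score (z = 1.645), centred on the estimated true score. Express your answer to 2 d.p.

σ = 207.36^(1/2) = 14.400
r_full = 2·0.59 / (1 + 0.59) ≈ 0.742
Estimated true score = 0.742*64 + (1 − 0.742)*72 ≈ 66.063
SE_est = SD * √(r(1 − r)) = 14.400 * √0.191 ≈ 14.400 * 0.437 ≈ 6.299
CI = 66.063 ± 1.645 * 6.299 → [55.700, 76.425]

[55.70, 76.43]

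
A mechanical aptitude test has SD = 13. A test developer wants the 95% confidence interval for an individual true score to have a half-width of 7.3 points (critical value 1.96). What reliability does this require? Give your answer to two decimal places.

0.92

SEM needed = half-width / z = 7.3/1.96 ≈ 3.724
r = 1 − (SEM / SD)² = 1 − (3.724 / 13)² ≈ 1 − 0.082 ≈ 0.918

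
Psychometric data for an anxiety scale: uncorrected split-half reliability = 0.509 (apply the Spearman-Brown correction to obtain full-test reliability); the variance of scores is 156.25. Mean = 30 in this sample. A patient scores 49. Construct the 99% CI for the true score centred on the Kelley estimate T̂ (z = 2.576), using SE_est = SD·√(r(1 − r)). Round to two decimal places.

[27.73, 57.90]

SD = √156.25 ≃ 12.50000
r_full = 2·0.509 / (1 + 0.509) ≃ 0.67462
T̂ = r·X + (1 − r)·M = 0.67462*49 + 0.32538*30 ≃ 33.05633 + 9.76143 ≃ 42.81776
SE_est = SD * √(r(1 − r)) = 12.50000 * √0.21951 ≃ 12.50000 * 0.46852 ≃ 5.85646
99% CI: 42.81776 ± 15.08625 ≃ (27.73151, 57.90401)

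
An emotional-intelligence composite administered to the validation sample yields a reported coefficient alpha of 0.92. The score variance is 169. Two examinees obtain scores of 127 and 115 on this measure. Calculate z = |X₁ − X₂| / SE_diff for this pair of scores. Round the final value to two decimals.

σ = 169^(1/2) = 13.0000
SEM = 13.0000 · √(1 − 0.9200) = 13.0000 · √0.0800 ≃ 13.0000 · 0.2828 ≃ 3.6770
SE_diff = √2 · SEM ≃ 5.2000
z = 12 / 5.2000 ≃ 2.3077

2.31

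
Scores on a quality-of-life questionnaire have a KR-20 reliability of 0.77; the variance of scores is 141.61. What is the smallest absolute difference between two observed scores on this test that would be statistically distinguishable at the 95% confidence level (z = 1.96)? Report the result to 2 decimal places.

15.82

SD = √141.61 = 11.900
SEM = 11.900×√(1 − 0.770) ≈ 5.707
SE_diff = √2 × SEM ≈ 8.071
Smallest detectable difference = 1.96×8.071 ≈ 15.819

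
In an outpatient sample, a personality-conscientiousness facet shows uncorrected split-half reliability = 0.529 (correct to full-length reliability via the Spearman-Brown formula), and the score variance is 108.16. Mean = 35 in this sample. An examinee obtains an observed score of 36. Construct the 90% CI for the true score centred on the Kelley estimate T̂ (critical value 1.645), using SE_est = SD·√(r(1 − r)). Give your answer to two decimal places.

SD = √108.16 = 10.400
Full-length reliability (Spearman-Brown) = 2(0.529)/(1+0.529) ≈ 0.692
T̂ = r·X + (1 − r)·M = 0.692·36 + 0.308·35 ≈ 24.910 + 10.782 ≈ 35.692
SE_est = SD · √(r(1 − r)) = 10.400 · √0.213 ≈ 10.400 · 0.462 ≈ 4.802
90% CI: 35.692 ± 7.899 ≈ (27.793, 43.590)

[27.79, 43.59]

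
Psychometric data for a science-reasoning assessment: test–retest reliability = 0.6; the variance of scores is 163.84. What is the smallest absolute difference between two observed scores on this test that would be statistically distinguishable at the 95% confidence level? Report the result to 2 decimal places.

22.44

SD = √163.84 = 12.80000
The standard error of measurement is 12.80000·√(1 − 0.60000) ≈ 12.80000·0.63246 ≈ 8.09543.
SE_diff = √2 · SEM ≈ 11.44867
Smallest detectable difference = 1.96·11.44867 ≈ 22.43939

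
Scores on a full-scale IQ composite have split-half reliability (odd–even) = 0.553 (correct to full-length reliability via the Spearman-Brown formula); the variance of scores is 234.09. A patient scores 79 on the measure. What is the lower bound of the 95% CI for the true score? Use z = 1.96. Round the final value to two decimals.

σ = 234.09^(1/2) = 15.300
Spearman-Brown: r = 2(0.553) / (1 + 0.553) = 1.106 / 1.553 ≈ 0.712
The standard error of measurement is 15.300·√(1 − 0.712) ≈ 15.300·0.536 ≈ 8.208.
Margin = 1.96 · 8.208 ≈ 16.088
Lower bound: 79 − 16.088 = 62.912

62.91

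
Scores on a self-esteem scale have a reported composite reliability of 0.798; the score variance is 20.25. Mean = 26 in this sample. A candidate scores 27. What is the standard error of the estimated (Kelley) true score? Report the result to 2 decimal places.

1.81

σ = 20.25^(1/2) = 4.5000
SE_est = SD * √(r(1 − r)) = 4.5000 * √0.1612 ≈ 4.5000 * 0.4015 ≈ 1.8067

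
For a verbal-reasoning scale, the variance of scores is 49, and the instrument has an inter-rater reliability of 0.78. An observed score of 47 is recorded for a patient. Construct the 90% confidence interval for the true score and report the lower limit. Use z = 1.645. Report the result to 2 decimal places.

SD = √49 = 7.0000
SEM = 7.0000 * √(1 − 0.7800) = 7.0000 * √0.2200 ≈ 7.0000 * 0.4690 ≈ 3.2833
Half-width = 1.645*3.2833 ≈ 5.4010
Lower limit = 47 − 5.4010 ≈ 41.5990

41.60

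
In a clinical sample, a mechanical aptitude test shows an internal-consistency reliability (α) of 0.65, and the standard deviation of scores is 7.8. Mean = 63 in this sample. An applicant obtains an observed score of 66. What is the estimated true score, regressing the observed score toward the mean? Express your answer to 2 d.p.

64.95

T̂ = r·X + (1 − r)·M = 0.6500*66 + 0.3500*63 = 42.9000 + 22.0500 ≃ 64.9500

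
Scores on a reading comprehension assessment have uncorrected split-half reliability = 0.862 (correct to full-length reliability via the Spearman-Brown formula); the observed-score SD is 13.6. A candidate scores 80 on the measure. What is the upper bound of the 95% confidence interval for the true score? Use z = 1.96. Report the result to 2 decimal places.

87.26

Spearman-Brown: r = 2(0.862) / (1 + 0.862) = 1.724 / 1.862 ≈ 0.926
The standard error of measurement is 13.600·√(1 − 0.926) ≈ 13.600·0.272 ≈ 3.702.
Half-width = 1.96·3.702 ≈ 7.257
Upper bound: 80 + 7.257 = 87.257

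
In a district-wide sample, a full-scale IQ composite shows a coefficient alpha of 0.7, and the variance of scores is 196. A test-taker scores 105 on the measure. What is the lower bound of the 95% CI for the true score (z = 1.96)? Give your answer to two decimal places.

89.97

SD = √196 ≈ 14.000
SEM = 14.000×√(1 − 0.700) ≈ 7.668
Half-width = 1.96×7.668 ≈ 15.030
Lower bound: 105 − 15.030 = 89.970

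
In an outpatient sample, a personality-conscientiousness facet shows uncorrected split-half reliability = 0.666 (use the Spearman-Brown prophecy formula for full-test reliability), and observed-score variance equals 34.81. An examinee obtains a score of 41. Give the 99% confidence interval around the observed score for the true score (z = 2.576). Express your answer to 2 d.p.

[34.19, 47.81]

σ = 34.81^(1/2) = 5.9000
r_full = 2·0.666 / (1 + 0.666) ≈ 0.7995
SEM = 5.9000×√(1 − 0.7995) ≈ 2.6417
Margin = 2.576 × 2.6417 ≈ 6.8051
Interval: (34.1949, 47.8051)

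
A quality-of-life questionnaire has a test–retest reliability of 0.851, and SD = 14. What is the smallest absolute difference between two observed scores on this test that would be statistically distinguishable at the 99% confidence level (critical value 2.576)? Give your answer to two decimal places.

19.69

The standard error of measurement is 14.00000×√(1 − 0.85100) ≃ 14.00000×0.38601 ≃ 5.40407.
SE_diff = SEM × √2 ≃ 5.40407 × 1.41421 ≃ 7.64251
Minimum reliable difference = 2.576 × SE_diff ≃ 2.576 × 7.64251 ≃ 19.68711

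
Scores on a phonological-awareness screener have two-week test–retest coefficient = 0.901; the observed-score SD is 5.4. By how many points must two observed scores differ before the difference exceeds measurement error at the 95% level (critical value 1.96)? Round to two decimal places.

4.71

SEM = 5.4000 · √(1 − 0.9010) = 5.4000 · √0.0990 ≈ 5.4000 · 0.3146 ≈ 1.6991
Standard error of the difference = 1.6991·√2 ≈ 2.4028
Smallest detectable difference = 1.96·2.4028 ≈ 4.7096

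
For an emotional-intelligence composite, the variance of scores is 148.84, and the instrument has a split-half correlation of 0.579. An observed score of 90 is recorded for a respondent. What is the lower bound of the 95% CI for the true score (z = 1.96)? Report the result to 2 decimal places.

SD = √148.84 ≈ 12.2000
r_full = 2·0.579 / (1 + 0.579) ≈ 0.7334
SEM = 12.2000·√(1 − 0.7334) ≈ 6.2996
1.96 · SEM ≈ 12.3471
Lower bound: 90 − 12.3471 = 77.6529

77.65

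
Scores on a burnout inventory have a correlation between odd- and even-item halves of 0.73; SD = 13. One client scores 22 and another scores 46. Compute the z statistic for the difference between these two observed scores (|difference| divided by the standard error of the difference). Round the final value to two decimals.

r_full = 2·0.73 / (1 + 0.73) ≈ 0.844
The standard error of measurement is 13.000×√(1 − 0.844) ≈ 13.000×0.395 ≈ 5.136.
SE_diff = √2 × SEM ≈ 7.263
z = 24 / 7.263 ≈ 3.304

3.30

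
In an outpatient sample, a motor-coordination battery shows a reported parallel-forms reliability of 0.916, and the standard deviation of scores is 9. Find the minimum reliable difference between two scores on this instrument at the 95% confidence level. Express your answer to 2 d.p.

7.23

SEM = 9.000 · √(1 − 0.916) = 9.000 · √0.084 ≈ 9.000 · 0.290 ≈ 2.608
Standard error of the difference = 2.608·√2 ≈ 3.689
Minimum reliable difference = 1.96 · SE_diff ≈ 1.96 · 3.689 ≈ 7.230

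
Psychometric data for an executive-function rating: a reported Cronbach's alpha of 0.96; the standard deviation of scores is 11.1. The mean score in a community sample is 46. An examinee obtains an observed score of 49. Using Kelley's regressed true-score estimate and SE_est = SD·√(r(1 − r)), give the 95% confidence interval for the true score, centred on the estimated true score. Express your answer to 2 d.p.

T̂ = 0.9600(49) + 0.0400(46) ≃ 48.8800
SE_est = 11.1000·√[r(1 − r)] ≃ 2.1751
95% CI: 48.8800 ± 4.2633 ≃ (44.6167, 53.1433)

[44.62, 53.14]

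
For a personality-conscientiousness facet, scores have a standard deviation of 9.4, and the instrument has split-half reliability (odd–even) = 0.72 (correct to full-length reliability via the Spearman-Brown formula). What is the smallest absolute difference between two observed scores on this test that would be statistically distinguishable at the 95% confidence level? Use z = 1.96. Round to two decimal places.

10.51

Spearman-Brown: r = 2(0.72) / (1 + 0.72) = 1.4400 / 1.7200 ≃ 0.8372
SEM = 9.4000*√(1 − 0.8372) ≃ 3.7926
SE_diff = SEM * √2 ≃ 3.7926 * 1.4142 ≃ 5.3636
Smallest detectable difference = 1.96*5.3636 ≃ 10.5127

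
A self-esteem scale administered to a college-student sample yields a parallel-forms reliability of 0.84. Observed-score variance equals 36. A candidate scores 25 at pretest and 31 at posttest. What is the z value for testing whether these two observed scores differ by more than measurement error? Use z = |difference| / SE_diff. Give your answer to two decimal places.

SD = √36 ≈ 6.000
SEM = 6.000×√(1 − 0.840) ≈ 2.400
SE_diff = SEM × √2 ≈ 2.400 × 1.414 ≈ 3.394
z = |25 − 31| / 3.394 = 6 / 3.394 ≈ 1.768

1.77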